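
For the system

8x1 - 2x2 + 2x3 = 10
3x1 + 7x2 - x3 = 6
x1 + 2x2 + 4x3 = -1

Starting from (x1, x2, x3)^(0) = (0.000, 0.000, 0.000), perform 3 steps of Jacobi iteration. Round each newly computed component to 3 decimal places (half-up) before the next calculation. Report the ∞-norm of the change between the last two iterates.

0.225

Iteration 1:
  x1 = (10 - (-2)·0.000 - (2)·0.000) / (8) = 1.250
  x2 = (6 - (3)·0.000 - (-1)·0.000) / (7) = 0.857
  x3 = (-1 - (1)·0.000 - (2)·0.000) / (4) = -0.250
Iteration 2:
  x1 = (10 - (-2)·0.857 - (2)·-0.250) / (8) = 1.527
  x2 = (6 - (3)·1.250 - (-1)·-0.250) / (7) = 0.286
  x3 = (-1 - (1)·1.250 - (2)·0.857) / (4) = -0.991
Iteration 3:
  x1 = (10 - (-2)·0.286 - (2)·-0.991) / (8) = 1.569
  x2 = (6 - (3)·1.527 - (-1)·-0.991) / (7) = 0.061
  x3 = (-1 - (1)·1.527 - (2)·0.286) / (4) = -0.775
Change: (0.042, -0.225, 0.216) → max |·| = 0.225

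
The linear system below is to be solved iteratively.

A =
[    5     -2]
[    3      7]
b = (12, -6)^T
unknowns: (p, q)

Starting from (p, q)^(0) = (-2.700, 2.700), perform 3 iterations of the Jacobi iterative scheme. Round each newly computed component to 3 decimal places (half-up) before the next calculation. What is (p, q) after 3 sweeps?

(1.460, -1.937)

Iteration 1:
  p = (12 - (-2)·2.700) / (5) = 3.480
  q = (-6 - (3)·-2.700) / (7) = 0.300
Iteration 2:
  p = (12 - (-2)·0.300) / (5) = 2.520
  q = (-6 - (3)·3.480) / (7) = -2.349
Iteration 3:
  p = (12 - (-2)·-2.349) / (5) = 1.460
  q = (-6 - (3)·2.520) / (7) = -1.937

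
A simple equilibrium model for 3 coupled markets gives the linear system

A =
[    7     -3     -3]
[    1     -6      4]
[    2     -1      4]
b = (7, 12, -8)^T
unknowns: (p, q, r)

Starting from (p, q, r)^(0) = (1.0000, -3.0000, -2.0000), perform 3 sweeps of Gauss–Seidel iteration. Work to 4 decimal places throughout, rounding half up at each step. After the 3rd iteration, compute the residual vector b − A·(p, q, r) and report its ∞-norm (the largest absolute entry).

0.3381

Iteration 1:
  p = (7 - (-3)·-3.0000 - (-3)·-2.0000) / (7) = -1.1429
  q = (12 - (1)·-1.1429 - (4)·-2.0000) / (-6) = -3.5238
  r = (-8 - (2)·-1.1429 - (-1)·-3.5238) / (4) = -2.3095
Iteration 2:
  p = (7 - (-3)·-3.5238 - (-3)·-2.3095) / (7) = -1.5000
  q = (12 - (1)·-1.5000 - (4)·-2.3095) / (-6) = -3.7897
  r = (-8 - (2)·-1.5000 - (-1)·-3.7897) / (4) = -2.1974
Iteration 3:
  p = (7 - (-3)·-3.7897 - (-3)·-2.1974) / (7) = -1.5659
  q = (12 - (1)·-1.5659 - (4)·-2.1974) / (-6) = -3.7259
  r = (-8 - (2)·-1.5659 - (-1)·-3.7259) / (4) = -2.1485
Residual b − A·x = (0.3381, -0.1955, -0.0001); ∞-norm = 0.3381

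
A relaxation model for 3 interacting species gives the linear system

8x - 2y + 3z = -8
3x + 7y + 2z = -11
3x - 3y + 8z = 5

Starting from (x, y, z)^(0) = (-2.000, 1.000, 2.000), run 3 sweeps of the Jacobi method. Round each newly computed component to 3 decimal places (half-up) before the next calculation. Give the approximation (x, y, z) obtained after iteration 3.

(-1.622, -0.925, 0.831)

Iteration 1:
  x = (-8 - (-2)·1.000 - (3)·2.000) / (8) = -1.500
  y = (-11 - (3)·-2.000 - (2)·2.000) / (7) = -1.286
  z = (5 - (3)·-2.000 - (-3)·1.000) / (8) = 1.750
Iteration 2:
  x = (-8 - (-2)·-1.286 - (3)·1.750) / (8) = -1.978
  y = (-11 - (3)·-1.500 - (2)·1.750) / (7) = -1.429
  z = (5 - (3)·-1.500 - (-3)·-1.286) / (8) = 0.705
Iteration 3:
  x = (-8 - (-2)·-1.429 - (3)·0.705) / (8) = -1.622
  y = (-11 - (3)·-1.978 - (2)·0.705) / (7) = -0.925
  z = (5 - (3)·-1.978 - (-3)·-1.429) / (8) = 0.831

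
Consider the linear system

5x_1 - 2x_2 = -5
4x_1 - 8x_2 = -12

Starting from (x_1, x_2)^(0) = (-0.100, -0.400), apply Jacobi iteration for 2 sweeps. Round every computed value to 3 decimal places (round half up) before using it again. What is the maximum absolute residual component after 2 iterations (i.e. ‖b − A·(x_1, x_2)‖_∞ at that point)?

2.960

Iteration 1:
  x_1 = (-5 - (-2)·-0.400) / (5) = -1.160
  x_2 = (-12 - (4)·-0.100) / (-8) = 1.450
Iteration 2:
  x_1 = (-5 - (-2)·1.450) / (5) = -0.420
  x_2 = (-12 - (4)·-1.160) / (-8) = 0.920
Residual b − A·x = (-1.060, -2.960); ∞-norm = 2.960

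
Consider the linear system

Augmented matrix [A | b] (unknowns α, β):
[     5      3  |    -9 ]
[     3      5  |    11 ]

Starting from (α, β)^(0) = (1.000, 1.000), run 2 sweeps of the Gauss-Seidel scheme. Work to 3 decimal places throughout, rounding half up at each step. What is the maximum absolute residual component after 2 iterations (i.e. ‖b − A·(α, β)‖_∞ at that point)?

2.850

Iteration 1:
  α = (-9 - (3)·1.000) / (5) = -2.400
  β = (11 - (3)·-2.400) / (5) = 3.640
Iteration 2:
  α = (-9 - (3)·3.640) / (5) = -3.984
  β = (11 - (3)·-3.984) / (5) = 4.590
Residual b − A·x = (-2.850, 0.002); ∞-norm = 2.850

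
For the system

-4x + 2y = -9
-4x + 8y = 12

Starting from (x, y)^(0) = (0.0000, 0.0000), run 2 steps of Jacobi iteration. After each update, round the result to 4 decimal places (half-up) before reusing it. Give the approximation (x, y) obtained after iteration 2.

Iteration 1:
  x = (-9 - (2)·0.0000) / (-4) = 2.2500
  y = (12 - (-4)·0.0000) / (8) = 1.5000
Iteration 2:
  x = (-9 - (2)·1.5000) / (-4) = 3.0000
  y = (12 - (-4)·2.2500) / (8) = 2.6250

(3.0000, 2.6250)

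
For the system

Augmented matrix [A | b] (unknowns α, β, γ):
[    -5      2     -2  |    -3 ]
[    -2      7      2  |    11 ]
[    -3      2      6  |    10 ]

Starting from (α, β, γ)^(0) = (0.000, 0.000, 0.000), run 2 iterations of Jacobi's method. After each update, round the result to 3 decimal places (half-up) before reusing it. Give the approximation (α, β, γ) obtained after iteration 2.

Iteration 1:
  α = (-3 - (2)·0.000 - (-2)·0.000) / (-5) = 0.600
  β = (11 - (-2)·0.000 - (2)·0.000) / (7) = 1.571
  γ = (10 - (-3)·0.000 - (2)·0.000) / (6) = 1.667
Iteration 2:
  α = (-3 - (2)·1.571 - (-2)·1.667) / (-5) = 0.562
  β = (11 - (-2)·0.600 - (2)·1.667) / (7) = 1.267
  γ = (10 - (-3)·0.600 - (2)·1.571) / (6) = 1.443

(0.562, 1.267, 1.443)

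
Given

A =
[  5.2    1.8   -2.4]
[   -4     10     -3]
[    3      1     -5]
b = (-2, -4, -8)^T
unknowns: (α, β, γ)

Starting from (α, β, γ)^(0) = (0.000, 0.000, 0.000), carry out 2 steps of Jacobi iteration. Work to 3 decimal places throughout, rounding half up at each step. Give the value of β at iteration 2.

Iteration 1:
  α = (-2 - (1.8)·0.000 - (-2.4)·0.000) / (5.2) = -0.385
  β = (-4 - (-4)·0.000 - (-3)·0.000) / (10) = -0.400
  γ = (-8 - (3)·0.000 - (1)·0.000) / (-5) = 1.600
Iteration 2:
  α = (-2 - (1.8)·-0.400 - (-2.4)·1.600) / (5.2) = 0.492
  β = (-4 - (-4)·-0.385 - (-3)·1.600) / (10) = -0.074
  γ = (-8 - (3)·-0.385 - (1)·-0.400) / (-5) = 1.289

-0.074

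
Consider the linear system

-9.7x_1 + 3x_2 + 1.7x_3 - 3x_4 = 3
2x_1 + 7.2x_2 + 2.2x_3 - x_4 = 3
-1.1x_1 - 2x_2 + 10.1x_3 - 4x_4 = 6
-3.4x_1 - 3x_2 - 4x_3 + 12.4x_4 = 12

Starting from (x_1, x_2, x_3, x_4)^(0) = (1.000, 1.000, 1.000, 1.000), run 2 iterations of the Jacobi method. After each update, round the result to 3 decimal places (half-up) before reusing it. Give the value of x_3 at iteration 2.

Iteration 1:
  x_1 = (3 - (3)·1.000 - (1.7)·1.000 - (-3)·1.000) / (-9.7) = -0.134
  x_2 = (3 - (2)·1.000 - (2.2)·1.000 - (-1)·1.000) / (7.2) = -0.028
  x_3 = (6 - (-1.1)·1.000 - (-2)·1.000 - (-4)·1.000) / (10.1) = 1.297
  x_4 = (12 - (-3.4)·1.000 - (-3)·1.000 - (-4)·1.000) / (12.4) = 1.806
Iteration 2:
  x_1 = (3 - (3)·-0.028 - (1.7)·1.297 - (-3)·1.806) / (-9.7) = -0.649
  x_2 = (3 - (2)·-0.134 - (2.2)·1.297 - (-1)·1.806) / (7.2) = 0.308
  x_3 = (6 - (-1.1)·-0.134 - (-2)·-0.028 - (-4)·1.806) / (10.1) = 1.289
  x_4 = (12 - (-3.4)·-0.134 - (-3)·-0.028 - (-4)·1.297) / (12.4) = 1.343

1.289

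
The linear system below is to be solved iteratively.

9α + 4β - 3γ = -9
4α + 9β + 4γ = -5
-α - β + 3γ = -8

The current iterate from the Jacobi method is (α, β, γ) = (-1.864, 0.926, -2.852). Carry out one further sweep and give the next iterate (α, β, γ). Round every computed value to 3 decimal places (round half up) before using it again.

(-2.362, 1.540, -2.979)

One sweep:
  α = (-9 - (4)·0.926 - (-3)·-2.852) / (9) = -2.362
  β = (-5 - (4)·-1.864 - (4)·-2.852) / (9) = 1.540
  γ = (-8 - (-1)·-1.864 - (-1)·0.926) / (3) = -2.979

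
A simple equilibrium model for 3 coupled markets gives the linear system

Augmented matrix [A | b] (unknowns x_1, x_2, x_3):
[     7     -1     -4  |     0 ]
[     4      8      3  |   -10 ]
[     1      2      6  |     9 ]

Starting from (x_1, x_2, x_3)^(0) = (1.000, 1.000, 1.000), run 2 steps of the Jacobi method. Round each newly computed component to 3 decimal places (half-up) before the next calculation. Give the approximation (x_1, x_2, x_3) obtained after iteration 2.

(0.268, -1.982, 2.089)

Iteration 1:
  x_1 = (0 - (-1)·1.000 - (-4)·1.000) / (7) = 0.714
  x_2 = (-10 - (4)·1.000 - (3)·1.000) / (8) = -2.125
  x_3 = (9 - (1)·1.000 - (2)·1.000) / (6) = 1.000
Iteration 2:
  x_1 = (0 - (-1)·-2.125 - (-4)·1.000) / (7) = 0.268
  x_2 = (-10 - (4)·0.714 - (3)·1.000) / (8) = -1.982
  x_3 = (9 - (1)·0.714 - (2)·-2.125) / (6) = 2.089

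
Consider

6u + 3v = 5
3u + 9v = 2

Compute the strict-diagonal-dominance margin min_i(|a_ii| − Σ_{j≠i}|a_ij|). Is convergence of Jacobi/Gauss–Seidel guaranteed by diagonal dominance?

row 1: |6| − (3) = 3
row 2: |9| − (3) = 6
minimum over rows = 3 → strictly diagonally dominant (convergence guaranteed)

3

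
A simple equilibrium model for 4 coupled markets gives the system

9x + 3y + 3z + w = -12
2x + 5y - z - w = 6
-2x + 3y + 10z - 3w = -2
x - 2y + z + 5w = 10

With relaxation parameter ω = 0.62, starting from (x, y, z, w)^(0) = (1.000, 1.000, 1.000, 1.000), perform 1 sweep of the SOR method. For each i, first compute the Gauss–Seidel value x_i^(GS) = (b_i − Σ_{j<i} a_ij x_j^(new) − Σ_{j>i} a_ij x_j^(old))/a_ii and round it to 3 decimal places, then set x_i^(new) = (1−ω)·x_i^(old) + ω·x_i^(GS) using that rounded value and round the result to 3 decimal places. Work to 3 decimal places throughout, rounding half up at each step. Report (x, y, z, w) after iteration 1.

(-0.929, 1.603, 0.028, 2.129)

Iteration 1:
  x: GS value = (-12 - (3)·1.000 - (3)·1.000 - (1)·1.000) / (9) = -2.111;  x ← (1−ω)·1.000 + ω·-2.111 = -0.929
  y: GS value = (6 - (2)·-0.929 - (-1)·1.000 - (-1)·1.000) / (5) = 1.972;  y ← (1−ω)·1.000 + ω·1.972 = 1.603
  z: GS value = (-2 - (-2)·-0.929 - (3)·1.603 - (-3)·1.000) / (10) = -0.567;  z ← (1−ω)·1.000 + ω·-0.567 = 0.028
  w: GS value = (10 - (1)·-0.929 - (-2)·1.603 - (1)·0.028) / (5) = 2.821;  w ← (1−ω)·1.000 + ω·2.821 = 2.129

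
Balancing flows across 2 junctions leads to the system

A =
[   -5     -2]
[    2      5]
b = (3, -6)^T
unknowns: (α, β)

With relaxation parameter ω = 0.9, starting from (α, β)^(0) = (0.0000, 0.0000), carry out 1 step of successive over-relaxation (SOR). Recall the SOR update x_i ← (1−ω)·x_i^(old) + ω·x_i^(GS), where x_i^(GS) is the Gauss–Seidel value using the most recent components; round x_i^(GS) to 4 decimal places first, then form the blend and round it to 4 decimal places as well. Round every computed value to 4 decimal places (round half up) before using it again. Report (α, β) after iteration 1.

(-0.5400, -0.8856)

Iteration 1:
  α: GS value = (3 - (-2)·0.0000) / (-5) = -0.6000;  α ← (1−ω)·0.0000 + ω·-0.6000 = -0.5400
  β: GS value = (-6 - (2)·-0.5400) / (5) = -0.9840;  β ← (1−ω)·0.0000 + ω·-0.9840 = -0.8856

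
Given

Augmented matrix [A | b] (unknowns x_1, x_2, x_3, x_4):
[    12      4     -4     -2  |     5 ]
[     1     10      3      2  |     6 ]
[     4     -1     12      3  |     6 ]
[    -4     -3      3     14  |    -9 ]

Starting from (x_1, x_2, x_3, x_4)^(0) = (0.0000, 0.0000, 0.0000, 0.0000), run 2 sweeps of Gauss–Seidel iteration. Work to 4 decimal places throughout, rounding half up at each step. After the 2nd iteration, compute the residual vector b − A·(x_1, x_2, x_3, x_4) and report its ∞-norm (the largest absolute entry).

0.5560

Iteration 1:
  x_1 = (5 - (4)·0.0000 - (-4)·0.0000 - (-2)·0.0000) / (12) = 0.4167
  x_2 = (6 - (1)·0.4167 - (3)·0.0000 - (2)·0.0000) / (10) = 0.5583
  x_3 = (6 - (4)·0.4167 - (-1)·0.5583 - (3)·0.0000) / (12) = 0.4076
  x_4 = (-9 - (-4)·0.4167 - (-3)·0.5583 - (3)·0.4076) / (14) = -0.4915
Iteration 2:
  x_1 = (5 - (4)·0.5583 - (-4)·0.4076 - (-2)·-0.4915) / (12) = 0.2845
  x_2 = (6 - (1)·0.2845 - (3)·0.4076 - (2)·-0.4915) / (10) = 0.5476
  x_3 = (6 - (4)·0.2845 - (-1)·0.5476 - (3)·-0.4915) / (12) = 0.5737
  x_4 = (-9 - (-4)·0.2845 - (-3)·0.5476 - (3)·0.5737) / (14) = -0.5672
Residual b − A·x = (0.5560, -0.3472, 0.2268, 0.0005); ∞-norm = 0.5560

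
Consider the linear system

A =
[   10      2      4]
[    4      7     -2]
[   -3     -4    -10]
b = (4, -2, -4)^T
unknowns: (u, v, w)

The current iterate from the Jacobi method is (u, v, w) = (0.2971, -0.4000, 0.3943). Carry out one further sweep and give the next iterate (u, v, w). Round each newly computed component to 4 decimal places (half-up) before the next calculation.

(0.3223, -0.3428, 0.4709)

One sweep:
  u = (4 - (2)·-0.4000 - (4)·0.3943) / (10) = 0.3223
  v = (-2 - (4)·0.2971 - (-2)·0.3943) / (7) = -0.3428
  w = (-4 - (-3)·0.2971 - (-4)·-0.4000) / (-10) = 0.4709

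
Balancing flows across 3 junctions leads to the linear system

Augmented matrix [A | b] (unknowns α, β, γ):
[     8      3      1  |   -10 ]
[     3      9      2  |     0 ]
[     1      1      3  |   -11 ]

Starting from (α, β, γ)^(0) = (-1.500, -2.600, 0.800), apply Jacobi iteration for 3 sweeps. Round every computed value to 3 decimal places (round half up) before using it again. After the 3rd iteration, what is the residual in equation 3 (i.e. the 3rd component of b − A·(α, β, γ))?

-0.586

Iteration 1:
  α = (-10 - (3)·-2.600 - (1)·0.800) / (8) = -0.375
  β = (0 - (3)·-1.500 - (2)·0.800) / (9) = 0.322
  γ = (-11 - (1)·-1.500 - (1)·-2.600) / (3) = -2.300
Iteration 2:
  α = (-10 - (3)·0.322 - (1)·-2.300) / (8) = -1.083
  β = (0 - (3)·-0.375 - (2)·-2.300) / (9) = 0.636
  γ = (-11 - (1)·-0.375 - (1)·0.322) / (3) = -3.649
Iteration 3:
  α = (-10 - (3)·0.636 - (1)·-3.649) / (8) = -1.032
  β = (0 - (3)·-1.083 - (2)·-3.649) / (9) = 1.172
  γ = (-11 - (1)·-1.083 - (1)·0.636) / (3) = -3.518
Residual b − A·x = (-1.742, -0.416, -0.586)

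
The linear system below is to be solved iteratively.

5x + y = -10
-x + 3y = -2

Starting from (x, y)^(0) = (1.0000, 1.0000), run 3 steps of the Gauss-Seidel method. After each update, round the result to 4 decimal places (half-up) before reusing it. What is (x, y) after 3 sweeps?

(-1.7520, -1.2507)

Iteration 1:
  x = (-10 - (1)·1.0000) / (5) = -2.2000
  y = (-2 - (-1)·-2.2000) / (3) = -1.4000
Iteration 2:
  x = (-10 - (1)·-1.4000) / (5) = -1.7200
  y = (-2 - (-1)·-1.7200) / (3) = -1.2400
Iteration 3:
  x = (-10 - (1)·-1.2400) / (5) = -1.7520
  y = (-2 - (-1)·-1.7520) / (3) = -1.2507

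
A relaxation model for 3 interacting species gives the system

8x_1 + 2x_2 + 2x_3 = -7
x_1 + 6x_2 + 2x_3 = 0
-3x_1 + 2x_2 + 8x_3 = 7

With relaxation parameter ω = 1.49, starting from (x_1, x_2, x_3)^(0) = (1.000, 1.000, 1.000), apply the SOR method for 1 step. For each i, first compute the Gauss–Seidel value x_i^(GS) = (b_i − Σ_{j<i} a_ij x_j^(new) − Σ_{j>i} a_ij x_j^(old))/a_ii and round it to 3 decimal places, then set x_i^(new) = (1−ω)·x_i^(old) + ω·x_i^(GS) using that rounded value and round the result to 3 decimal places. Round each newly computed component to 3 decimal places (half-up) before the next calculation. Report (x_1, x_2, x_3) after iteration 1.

(-2.539, -0.356, -0.472)

Iteration 1:
  x_1: GS value = (-7 - (2)·1.000 - (2)·1.000) / (8) = -1.375;  x_1 ← (1−ω)·1.000 + ω·-1.375 = -2.539
  x_2: GS value = (0 - (1)·-2.539 - (2)·1.000) / (6) = 0.090;  x_2 ← (1−ω)·1.000 + ω·0.090 = -0.356
  x_3: GS value = (7 - (-3)·-2.539 - (2)·-0.356) / (8) = 0.012;  x_3 ← (1−ω)·1.000 + ω·0.012 = -0.472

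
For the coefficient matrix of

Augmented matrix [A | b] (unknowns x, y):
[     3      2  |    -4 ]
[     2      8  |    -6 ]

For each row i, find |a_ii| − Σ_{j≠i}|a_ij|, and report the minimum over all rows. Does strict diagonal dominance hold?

row 1: |3| − (2) = 1
row 2: |8| − (2) = 6
minimum over rows = 1 → strictly diagonally dominant (convergence guaranteed)

1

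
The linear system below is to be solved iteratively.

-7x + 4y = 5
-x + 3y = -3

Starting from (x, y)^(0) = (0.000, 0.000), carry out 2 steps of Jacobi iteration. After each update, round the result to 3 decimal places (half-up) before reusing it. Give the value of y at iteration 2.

-1.238

Iteration 1:
  x = (5 - (4)·0.000) / (-7) = -0.714
  y = (-3 - (-1)·0.000) / (3) = -1.000
Iteration 2:
  x = (5 - (4)·-1.000) / (-7) = -1.286
  y = (-3 - (-1)·-0.714) / (3) = -1.238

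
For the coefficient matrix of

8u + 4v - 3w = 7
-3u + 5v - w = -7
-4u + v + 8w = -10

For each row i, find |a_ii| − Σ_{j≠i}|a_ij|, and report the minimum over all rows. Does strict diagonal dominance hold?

row 1: |8| − (4+3) = 1
row 2: |5| − (3+1) = 1
row 3: |8| − (4+1) = 3
minimum over rows = 1 → strictly diagonally dominant (convergence guaranteed)

1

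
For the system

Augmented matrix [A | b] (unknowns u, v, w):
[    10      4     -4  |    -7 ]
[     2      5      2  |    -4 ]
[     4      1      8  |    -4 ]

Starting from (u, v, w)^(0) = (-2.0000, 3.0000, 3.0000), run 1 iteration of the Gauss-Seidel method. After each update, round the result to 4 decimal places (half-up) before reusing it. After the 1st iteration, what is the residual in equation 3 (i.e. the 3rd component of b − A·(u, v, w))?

Iteration 1:
  u = (-7 - (4)·3.0000 - (-4)·3.0000) / (10) = -0.7000
  v = (-4 - (2)·-0.7000 - (2)·3.0000) / (5) = -1.7200
  w = (-4 - (4)·-0.7000 - (1)·-1.7200) / (8) = 0.0650
Residual b − A·x = (7.1400, 5.8700, 0.0000)

0.0000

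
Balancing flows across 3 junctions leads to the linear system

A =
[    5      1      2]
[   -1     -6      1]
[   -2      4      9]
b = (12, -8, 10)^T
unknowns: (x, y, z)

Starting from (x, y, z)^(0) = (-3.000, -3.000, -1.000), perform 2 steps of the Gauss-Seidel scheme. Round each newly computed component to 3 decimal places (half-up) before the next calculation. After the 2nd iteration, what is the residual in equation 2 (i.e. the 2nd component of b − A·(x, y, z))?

Iteration 1:
  x = (12 - (1)·-3.000 - (2)·-1.000) / (5) = 3.400
  y = (-8 - (-1)·3.400 - (1)·-1.000) / (-6) = 0.600
  z = (10 - (-2)·3.400 - (4)·0.600) / (9) = 1.600
Iteration 2:
  x = (12 - (1)·0.600 - (2)·1.600) / (5) = 1.640
  y = (-8 - (-1)·1.640 - (1)·1.600) / (-6) = 1.327
  z = (10 - (-2)·1.640 - (4)·1.327) / (9) = 0.886
Residual b − A·x = (0.701, 0.716, -0.002)

0.716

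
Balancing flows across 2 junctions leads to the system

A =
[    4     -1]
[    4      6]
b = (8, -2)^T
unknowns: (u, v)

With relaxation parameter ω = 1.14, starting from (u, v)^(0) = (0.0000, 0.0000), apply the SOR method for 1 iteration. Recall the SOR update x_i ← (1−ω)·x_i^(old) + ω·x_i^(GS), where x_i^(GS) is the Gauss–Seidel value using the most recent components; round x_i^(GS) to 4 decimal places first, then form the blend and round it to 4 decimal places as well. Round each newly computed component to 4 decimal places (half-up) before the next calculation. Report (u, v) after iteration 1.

Iteration 1:
  u: GS value = (8 - (-1)·0.0000) / (4) = 2.0000;  u ← (1−ω)·0.0000 + ω·2.0000 = 2.2800
  v: GS value = (-2 - (4)·2.2800) / (6) = -1.8533;  v ← (1−ω)·0.0000 + ω·-1.8533 = -2.1128

(2.2800, -2.1128)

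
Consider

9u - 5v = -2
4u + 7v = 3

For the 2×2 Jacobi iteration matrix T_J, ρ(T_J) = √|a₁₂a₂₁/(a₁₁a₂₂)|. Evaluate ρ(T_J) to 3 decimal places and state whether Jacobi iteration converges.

a₁₂a₂₁/(a₁₁a₂₂) = (-5)·(4) / ((9)·(7)) = -0.317460
ρ = √|-0.317460| = √0.317460 = 0.563
ρ < 1, so Jacobi converges

0.563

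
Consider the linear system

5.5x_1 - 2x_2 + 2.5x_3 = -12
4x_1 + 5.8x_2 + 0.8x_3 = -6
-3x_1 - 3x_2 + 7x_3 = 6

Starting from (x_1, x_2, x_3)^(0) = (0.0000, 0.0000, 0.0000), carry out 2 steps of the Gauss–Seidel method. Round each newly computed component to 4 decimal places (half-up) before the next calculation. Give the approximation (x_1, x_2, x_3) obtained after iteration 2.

(-2.0670, 0.3740, 0.1316)

Iteration 1:
  x_1 = (-12 - (-2)·0.0000 - (2.5)·0.0000) / (5.5) = -2.1818
  x_2 = (-6 - (4)·-2.1818 - (0.8)·0.0000) / (5.8) = 0.4702
  x_3 = (6 - (-3)·-2.1818 - (-3)·0.4702) / (7) = 0.1236
Iteration 2:
  x_1 = (-12 - (-2)·0.4702 - (2.5)·0.1236) / (5.5) = -2.0670
  x_2 = (-6 - (4)·-2.0670 - (0.8)·0.1236) / (5.8) = 0.3740
  x_3 = (6 - (-3)·-2.0670 - (-3)·0.3740) / (7) = 0.1316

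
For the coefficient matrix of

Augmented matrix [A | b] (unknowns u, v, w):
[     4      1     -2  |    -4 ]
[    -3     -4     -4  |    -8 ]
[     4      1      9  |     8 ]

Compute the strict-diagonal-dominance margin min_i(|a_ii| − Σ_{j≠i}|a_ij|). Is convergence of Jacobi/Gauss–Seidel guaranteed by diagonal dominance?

-3

row 1: |4| − (1+2) = 1
row 2: |-4| − (3+4) = -3
row 3: |9| − (4+1) = 4
minimum over rows = -3 → not strictly diagonally dominant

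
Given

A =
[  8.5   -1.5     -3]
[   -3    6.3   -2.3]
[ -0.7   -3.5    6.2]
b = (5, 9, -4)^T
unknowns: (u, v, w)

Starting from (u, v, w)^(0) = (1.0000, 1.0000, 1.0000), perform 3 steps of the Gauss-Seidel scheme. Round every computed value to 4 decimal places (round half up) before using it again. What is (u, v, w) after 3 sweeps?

(1.2859, 2.3378, 0.8197)

Iteration 1:
  u = (5 - (-1.5)·1.0000 - (-3)·1.0000) / (8.5) = 1.1176
  v = (9 - (-3)·1.1176 - (-2.3)·1.0000) / (6.3) = 2.3258
  w = (-4 - (-0.7)·1.1176 - (-3.5)·2.3258) / (6.2) = 0.7940
Iteration 2:
  u = (5 - (-1.5)·2.3258 - (-3)·0.7940) / (8.5) = 1.2789
  v = (9 - (-3)·1.2789 - (-2.3)·0.7940) / (6.3) = 2.3274
  w = (-4 - (-0.7)·1.2789 - (-3.5)·2.3274) / (6.2) = 0.8131
Iteration 3:
  u = (5 - (-1.5)·2.3274 - (-3)·0.8131) / (8.5) = 1.2859
  v = (9 - (-3)·1.2859 - (-2.3)·0.8131) / (6.3) = 2.3378
  w = (-4 - (-0.7)·1.2859 - (-3.5)·2.3378) / (6.2) = 0.8197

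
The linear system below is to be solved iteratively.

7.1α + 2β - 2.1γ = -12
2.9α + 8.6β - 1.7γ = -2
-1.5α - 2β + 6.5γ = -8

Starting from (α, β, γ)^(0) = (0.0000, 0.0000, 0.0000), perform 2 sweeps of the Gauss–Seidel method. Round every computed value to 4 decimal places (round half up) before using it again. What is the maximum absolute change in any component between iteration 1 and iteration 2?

Iteration 1:
  α = (-12 - (2)·0.0000 - (-2.1)·0.0000) / (7.1) = -1.6901
  β = (-2 - (2.9)·-1.6901 - (-1.7)·0.0000) / (8.6) = 0.3374
  γ = (-8 - (-1.5)·-1.6901 - (-2)·0.3374) / (6.5) = -1.5170
Iteration 2:
  α = (-12 - (2)·0.3374 - (-2.1)·-1.5170) / (7.1) = -2.2339
  β = (-2 - (2.9)·-2.2339 - (-1.7)·-1.5170) / (8.6) = 0.2209
  γ = (-8 - (-1.5)·-2.2339 - (-2)·0.2209) / (6.5) = -1.6783
Change: (-0.5438, -0.1165, -0.1613) → max |·| = 0.5438

0.5438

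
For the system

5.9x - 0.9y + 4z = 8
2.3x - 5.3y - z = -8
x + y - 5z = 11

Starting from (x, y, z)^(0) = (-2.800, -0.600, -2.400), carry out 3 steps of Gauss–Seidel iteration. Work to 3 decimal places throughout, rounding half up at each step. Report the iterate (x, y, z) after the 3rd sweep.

(2.554, 2.833, -1.123)

Iteration 1:
  x = (8 - (-0.9)·-0.600 - (4)·-2.400) / (5.9) = 2.892
  y = (-8 - (2.3)·2.892 - (-1)·-2.400) / (-5.3) = 3.217
  z = (11 - (1)·2.892 - (1)·3.217) / (-5) = -0.978
Iteration 2:
  x = (8 - (-0.9)·3.217 - (4)·-0.978) / (5.9) = 2.510
  y = (-8 - (2.3)·2.510 - (-1)·-0.978) / (-5.3) = 2.783
  z = (11 - (1)·2.510 - (1)·2.783) / (-5) = -1.141
Iteration 3:
  x = (8 - (-0.9)·2.783 - (4)·-1.141) / (5.9) = 2.554
  y = (-8 - (2.3)·2.554 - (-1)·-1.141) / (-5.3) = 2.833
  z = (11 - (1)·2.554 - (1)·2.833) / (-5) = -1.123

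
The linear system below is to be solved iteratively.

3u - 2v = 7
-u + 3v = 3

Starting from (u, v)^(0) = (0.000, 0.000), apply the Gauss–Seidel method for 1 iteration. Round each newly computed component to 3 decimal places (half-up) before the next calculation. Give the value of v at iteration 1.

Iteration 1:
  u = (7 - (-2)·0.000) / (3) = 2.333
  v = (3 - (-1)·2.333) / (3) = 1.778

1.778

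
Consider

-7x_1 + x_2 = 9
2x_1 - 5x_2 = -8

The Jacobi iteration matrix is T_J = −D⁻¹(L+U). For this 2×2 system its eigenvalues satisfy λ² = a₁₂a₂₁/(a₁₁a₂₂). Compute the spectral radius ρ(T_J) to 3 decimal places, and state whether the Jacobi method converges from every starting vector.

a₁₂a₂₁/(a₁₁a₂₂) = (1)·(2) / ((-7)·(-5)) = 0.057143
ρ = √|0.057143| = √0.057143 = 0.239
ρ < 1, so Jacobi converges

0.239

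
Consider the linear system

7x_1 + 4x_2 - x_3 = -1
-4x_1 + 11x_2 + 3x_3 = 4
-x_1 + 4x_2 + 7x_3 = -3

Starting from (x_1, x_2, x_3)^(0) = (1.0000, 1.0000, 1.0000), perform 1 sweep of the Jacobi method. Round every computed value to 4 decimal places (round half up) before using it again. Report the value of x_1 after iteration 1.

Iteration 1:
  x_1 = (-1 - (4)·1.0000 - (-1)·1.0000) / (7) = -0.5714
  x_2 = (4 - (-4)·1.0000 - (3)·1.0000) / (11) = 0.4545
  x_3 = (-3 - (-1)·1.0000 - (4)·1.0000) / (7) = -0.8571

-0.5714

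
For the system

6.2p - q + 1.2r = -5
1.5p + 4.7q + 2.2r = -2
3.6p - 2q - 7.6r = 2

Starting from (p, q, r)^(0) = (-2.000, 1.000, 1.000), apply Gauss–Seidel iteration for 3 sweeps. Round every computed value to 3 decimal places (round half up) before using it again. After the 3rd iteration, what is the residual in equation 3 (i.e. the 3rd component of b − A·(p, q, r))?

-0.001

Iteration 1:
  p = (-5 - (-1)·1.000 - (1.2)·1.000) / (6.2) = -0.839
  q = (-2 - (1.5)·-0.839 - (2.2)·1.000) / (4.7) = -0.626
  r = (2 - (3.6)·-0.839 - (-2)·-0.626) / (-7.6) = -0.496
Iteration 2:
  p = (-5 - (-1)·-0.626 - (1.2)·-0.496) / (6.2) = -0.811
  q = (-2 - (1.5)·-0.811 - (2.2)·-0.496) / (4.7) = 0.065
  r = (2 - (3.6)·-0.811 - (-2)·0.065) / (-7.6) = -0.664
Iteration 3:
  p = (-5 - (-1)·0.065 - (1.2)·-0.664) / (6.2) = -0.667
  q = (-2 - (1.5)·-0.667 - (2.2)·-0.664) / (4.7) = 0.098
  r = (2 - (3.6)·-0.667 - (-2)·0.098) / (-7.6) = -0.605
Residual b − A·x = (-0.041, -0.129, -0.001)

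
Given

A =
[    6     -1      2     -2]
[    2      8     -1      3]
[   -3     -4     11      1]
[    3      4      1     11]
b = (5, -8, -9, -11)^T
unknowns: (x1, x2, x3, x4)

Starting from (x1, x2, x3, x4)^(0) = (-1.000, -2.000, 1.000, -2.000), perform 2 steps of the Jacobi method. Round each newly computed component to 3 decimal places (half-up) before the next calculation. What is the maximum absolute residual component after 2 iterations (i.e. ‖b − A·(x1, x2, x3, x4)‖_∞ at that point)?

3.977

Iteration 1:
  x1 = (5 - (-1)·-2.000 - (2)·1.000 - (-2)·-2.000) / (6) = -0.500
  x2 = (-8 - (2)·-1.000 - (-1)·1.000 - (3)·-2.000) / (8) = 0.125
  x3 = (-9 - (-3)·-1.000 - (-4)·-2.000 - (1)·-2.000) / (11) = -1.636
  x4 = (-11 - (3)·-1.000 - (4)·-2.000 - (1)·1.000) / (11) = -0.091
Iteration 2:
  x1 = (5 - (-1)·0.125 - (2)·-1.636 - (-2)·-0.091) / (6) = 1.369
  x2 = (-8 - (2)·-0.500 - (-1)·-1.636 - (3)·-0.091) / (8) = -1.045
  x3 = (-9 - (-3)·-0.500 - (-4)·0.125 - (1)·-0.091) / (11) = -0.901
  x4 = (-11 - (3)·-0.500 - (4)·0.125 - (1)·-1.636) / (11) = -0.760
Residual b − A·x = (-3.977, -0.999, 1.598, -1.666); ∞-norm = 3.977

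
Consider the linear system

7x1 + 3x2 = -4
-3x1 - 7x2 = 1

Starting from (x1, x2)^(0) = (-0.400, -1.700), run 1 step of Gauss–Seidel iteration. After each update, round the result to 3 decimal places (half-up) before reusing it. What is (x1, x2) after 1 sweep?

(0.157, -0.210)

Iteration 1:
  x1 = (-4 - (3)·-1.700) / (7) = 0.157
  x2 = (1 - (-3)·0.157) / (-7) = -0.210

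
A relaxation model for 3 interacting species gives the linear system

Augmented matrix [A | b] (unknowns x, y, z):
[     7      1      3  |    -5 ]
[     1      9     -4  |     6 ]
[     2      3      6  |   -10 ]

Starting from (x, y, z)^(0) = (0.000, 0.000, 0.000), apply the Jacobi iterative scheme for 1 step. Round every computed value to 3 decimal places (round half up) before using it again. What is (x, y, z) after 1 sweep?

Iteration 1:
  x = (-5 - (1)·0.000 - (3)·0.000) / (7) = -0.714
  y = (6 - (1)·0.000 - (-4)·0.000) / (9) = 0.667
  z = (-10 - (2)·0.000 - (3)·0.000) / (6) = -1.667

(-0.714, 0.667, -1.667)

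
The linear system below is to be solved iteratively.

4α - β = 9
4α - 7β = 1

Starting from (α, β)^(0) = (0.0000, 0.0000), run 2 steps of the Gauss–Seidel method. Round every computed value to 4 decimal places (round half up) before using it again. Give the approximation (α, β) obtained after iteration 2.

Iteration 1:
  α = (9 - (-1)·0.0000) / (4) = 2.2500
  β = (1 - (4)·2.2500) / (-7) = 1.1429
Iteration 2:
  α = (9 - (-1)·1.1429) / (4) = 2.5357
  β = (1 - (4)·2.5357) / (-7) = 1.3061

(2.5357, 1.3061)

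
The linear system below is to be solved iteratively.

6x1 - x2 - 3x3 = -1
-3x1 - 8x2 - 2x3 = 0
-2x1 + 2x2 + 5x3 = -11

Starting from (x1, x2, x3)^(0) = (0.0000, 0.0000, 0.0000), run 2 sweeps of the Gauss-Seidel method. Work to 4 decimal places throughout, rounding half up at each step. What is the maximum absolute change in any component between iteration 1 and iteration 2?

1.1354

Iteration 1:
  x1 = (-1 - (-1)·0.0000 - (-3)·0.0000) / (6) = -0.1667
  x2 = (0 - (-3)·-0.1667 - (-2)·0.0000) / (-8) = 0.0625
  x3 = (-11 - (-2)·-0.1667 - (2)·0.0625) / (5) = -2.2917
Iteration 2:
  x1 = (-1 - (-1)·0.0625 - (-3)·-2.2917) / (6) = -1.3021
  x2 = (0 - (-3)·-1.3021 - (-2)·-2.2917) / (-8) = 1.0612
  x3 = (-11 - (-2)·-1.3021 - (2)·1.0612) / (5) = -3.1453
Change: (-1.1354, 0.9987, -0.8536) → max |·| = 1.1354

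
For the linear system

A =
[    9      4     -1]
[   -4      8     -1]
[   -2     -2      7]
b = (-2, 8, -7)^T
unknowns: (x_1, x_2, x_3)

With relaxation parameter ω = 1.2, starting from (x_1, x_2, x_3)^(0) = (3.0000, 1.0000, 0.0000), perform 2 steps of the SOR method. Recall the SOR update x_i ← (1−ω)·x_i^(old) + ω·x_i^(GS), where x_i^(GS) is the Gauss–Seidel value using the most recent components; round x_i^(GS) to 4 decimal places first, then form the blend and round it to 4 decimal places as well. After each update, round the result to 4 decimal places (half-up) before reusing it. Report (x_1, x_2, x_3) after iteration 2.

(-0.2887, 0.7510, -0.7164)

Iteration 1:
  x_1: GS value = (-2 - (4)·1.0000 - (-1)·0.0000) / (9) = -0.6667;  x_1 ← (1−ω)·3.0000 + ω·-0.6667 = -1.4000
  x_2: GS value = (8 - (-4)·-1.4000 - (-1)·0.0000) / (8) = 0.3000;  x_2 ← (1−ω)·1.0000 + ω·0.3000 = 0.1600
  x_3: GS value = (-7 - (-2)·-1.4000 - (-2)·0.1600) / (7) = -1.3543;  x_3 ← (1−ω)·0.0000 + ω·-1.3543 = -1.6252
Iteration 2:
  x_1: GS value = (-2 - (4)·0.1600 - (-1)·-1.6252) / (9) = -0.4739;  x_1 ← (1−ω)·-1.4000 + ω·-0.4739 = -0.2887
  x_2: GS value = (8 - (-4)·-0.2887 - (-1)·-1.6252) / (8) = 0.6525;  x_2 ← (1−ω)·0.1600 + ω·0.6525 = 0.7510
  x_3: GS value = (-7 - (-2)·-0.2887 - (-2)·0.7510) / (7) = -0.8679;  x_3 ← (1−ω)·-1.6252 + ω·-0.8679 = -0.7164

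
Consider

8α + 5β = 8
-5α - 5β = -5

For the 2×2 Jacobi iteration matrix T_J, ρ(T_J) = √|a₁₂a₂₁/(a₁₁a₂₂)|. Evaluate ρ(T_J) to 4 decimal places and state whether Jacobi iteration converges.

a₁₂a₂₁/(a₁₁a₂₂) = (5)·(-5) / ((8)·(-5)) = 0.625000
ρ = √|0.625000| = √0.625000 = 0.7906
ρ < 1, so Jacobi converges

0.7906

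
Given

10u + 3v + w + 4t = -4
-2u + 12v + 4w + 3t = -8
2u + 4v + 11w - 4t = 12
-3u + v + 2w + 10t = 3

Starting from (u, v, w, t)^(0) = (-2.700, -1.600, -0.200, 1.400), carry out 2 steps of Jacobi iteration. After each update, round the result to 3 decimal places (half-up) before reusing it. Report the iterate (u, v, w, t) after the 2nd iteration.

(-0.123, -1.557, 1.571, -0.233)

Iteration 1:
  u = (-4 - (3)·-1.600 - (1)·-0.200 - (4)·1.400) / (10) = -0.460
  v = (-8 - (-2)·-2.700 - (4)·-0.200 - (3)·1.400) / (12) = -1.400
  w = (12 - (2)·-2.700 - (4)·-1.600 - (-4)·1.400) / (11) = 2.673
  t = (3 - (-3)·-2.700 - (1)·-1.600 - (2)·-0.200) / (10) = -0.310
Iteration 2:
  u = (-4 - (3)·-1.400 - (1)·2.673 - (4)·-0.310) / (10) = -0.123
  v = (-8 - (-2)·-0.460 - (4)·2.673 - (3)·-0.310) / (12) = -1.557
  w = (12 - (2)·-0.460 - (4)·-1.400 - (-4)·-0.310) / (11) = 1.571
  t = (3 - (-3)·-0.460 - (1)·-1.400 - (2)·2.673) / (10) = -0.233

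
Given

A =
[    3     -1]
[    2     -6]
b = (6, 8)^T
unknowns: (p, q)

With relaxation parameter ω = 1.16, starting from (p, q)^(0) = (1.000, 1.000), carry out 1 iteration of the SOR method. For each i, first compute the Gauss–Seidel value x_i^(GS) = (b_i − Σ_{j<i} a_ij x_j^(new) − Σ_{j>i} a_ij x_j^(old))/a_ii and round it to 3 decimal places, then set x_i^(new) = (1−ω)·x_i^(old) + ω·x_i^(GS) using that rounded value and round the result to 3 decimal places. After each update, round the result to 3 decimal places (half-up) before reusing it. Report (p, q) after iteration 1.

(2.546, -0.723)

Iteration 1:
  p: GS value = (6 - (-1)·1.000) / (3) = 2.333;  p ← (1−ω)·1.000 + ω·2.333 = 2.546
  q: GS value = (8 - (2)·2.546) / (-6) = -0.485;  q ← (1−ω)·1.000 + ω·-0.485 = -0.723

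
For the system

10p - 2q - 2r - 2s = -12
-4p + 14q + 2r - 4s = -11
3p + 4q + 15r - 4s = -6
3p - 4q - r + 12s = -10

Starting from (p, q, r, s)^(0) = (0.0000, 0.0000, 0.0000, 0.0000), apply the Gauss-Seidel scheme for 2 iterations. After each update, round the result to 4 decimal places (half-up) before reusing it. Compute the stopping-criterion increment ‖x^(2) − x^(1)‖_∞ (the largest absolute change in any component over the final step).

Iteration 1:
  p = (-12 - (-2)·0.0000 - (-2)·0.0000 - (-2)·0.0000) / (10) = -1.2000
  q = (-11 - (-4)·-1.2000 - (2)·0.0000 - (-4)·0.0000) / (14) = -1.1286
  r = (-6 - (3)·-1.2000 - (4)·-1.1286 - (-4)·0.0000) / (15) = 0.1410
  s = (-10 - (3)·-1.2000 - (-4)·-1.1286 - (-1)·0.1410) / (12) = -0.8978
Iteration 2:
  p = (-12 - (-2)·-1.1286 - (-2)·0.1410 - (-2)·-0.8978) / (10) = -1.5771
  q = (-11 - (-4)·-1.5771 - (2)·0.1410 - (-4)·-0.8978) / (14) = -1.5130
  r = (-6 - (3)·-1.5771 - (4)·-1.5130 - (-4)·-0.8978) / (15) = 0.0795
  s = (-10 - (3)·-1.5771 - (-4)·-1.5130 - (-1)·0.0795) / (12) = -0.9368
Change: (-0.3771, -0.3844, -0.0615, -0.0390) → max |·| = 0.3844

0.3844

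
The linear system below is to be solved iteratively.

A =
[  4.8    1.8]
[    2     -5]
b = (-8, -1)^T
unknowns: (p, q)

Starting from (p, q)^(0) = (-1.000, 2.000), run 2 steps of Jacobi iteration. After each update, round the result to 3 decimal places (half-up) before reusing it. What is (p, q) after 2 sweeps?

(-1.592, -0.767)

Iteration 1:
  p = (-8 - (1.8)·2.000) / (4.8) = -2.417
  q = (-1 - (2)·-1.000) / (-5) = -0.200
Iteration 2:
  p = (-8 - (1.8)·-0.200) / (4.8) = -1.592
  q = (-1 - (2)·-2.417) / (-5) = -0.767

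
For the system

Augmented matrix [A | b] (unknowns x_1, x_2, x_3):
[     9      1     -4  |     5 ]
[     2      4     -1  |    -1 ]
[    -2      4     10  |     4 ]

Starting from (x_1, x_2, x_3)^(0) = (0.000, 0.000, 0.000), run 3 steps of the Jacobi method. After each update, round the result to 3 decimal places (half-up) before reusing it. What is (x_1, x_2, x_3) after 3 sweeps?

Iteration 1:
  x_1 = (5 - (1)·0.000 - (-4)·0.000) / (9) = 0.556
  x_2 = (-1 - (2)·0.000 - (-1)·0.000) / (4) = -0.250
  x_3 = (4 - (-2)·0.000 - (4)·0.000) / (10) = 0.400
Iteration 2:
  x_1 = (5 - (1)·-0.250 - (-4)·0.400) / (9) = 0.761
  x_2 = (-1 - (2)·0.556 - (-1)·0.400) / (4) = -0.428
  x_3 = (4 - (-2)·0.556 - (4)·-0.250) / (10) = 0.611
Iteration 3:
  x_1 = (5 - (1)·-0.428 - (-4)·0.611) / (9) = 0.875
  x_2 = (-1 - (2)·0.761 - (-1)·0.611) / (4) = -0.478
  x_3 = (4 - (-2)·0.761 - (4)·-0.428) / (10) = 0.723

(0.875, -0.478, 0.723)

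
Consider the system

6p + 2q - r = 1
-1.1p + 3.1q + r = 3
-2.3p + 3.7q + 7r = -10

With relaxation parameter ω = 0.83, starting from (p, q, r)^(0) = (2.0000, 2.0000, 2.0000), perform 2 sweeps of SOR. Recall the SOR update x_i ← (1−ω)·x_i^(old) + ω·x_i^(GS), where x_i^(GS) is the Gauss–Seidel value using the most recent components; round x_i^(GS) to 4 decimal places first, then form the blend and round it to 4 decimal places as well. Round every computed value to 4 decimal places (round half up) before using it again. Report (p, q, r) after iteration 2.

Iteration 1:
  p: GS value = (1 - (2)·2.0000 - (-1)·2.0000) / (6) = -0.1667;  p ← (1−ω)·2.0000 + ω·-0.1667 = 0.2016
  q: GS value = (3 - (-1.1)·0.2016 - (1)·2.0000) / (3.1) = 0.3941;  q ← (1−ω)·2.0000 + ω·0.3941 = 0.6671
  r: GS value = (-10 - (-2.3)·0.2016 - (3.7)·0.6671) / (7) = -1.7149;  r ← (1−ω)·2.0000 + ω·-1.7149 = -1.0834
Iteration 2:
  p: GS value = (1 - (2)·0.6671 - (-1)·-1.0834) / (6) = -0.2363;  p ← (1−ω)·0.2016 + ω·-0.2363 = -0.1619
  q: GS value = (3 - (-1.1)·-0.1619 - (1)·-1.0834) / (3.1) = 1.2598;  q ← (1−ω)·0.6671 + ω·1.2598 = 1.1590
  r: GS value = (-10 - (-2.3)·-0.1619 - (3.7)·1.1590) / (7) = -2.0944;  r ← (1−ω)·-1.0834 + ω·-2.0944 = -1.9225

(-0.1619, 1.1590, -1.9225)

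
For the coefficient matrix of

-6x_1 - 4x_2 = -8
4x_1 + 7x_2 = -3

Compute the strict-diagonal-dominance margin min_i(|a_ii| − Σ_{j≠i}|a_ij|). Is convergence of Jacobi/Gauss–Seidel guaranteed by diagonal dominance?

2

row 1: |-6| − (4) = 2
row 2: |7| − (4) = 3
minimum over rows = 2 → strictly diagonally dominant (convergence guaranteed)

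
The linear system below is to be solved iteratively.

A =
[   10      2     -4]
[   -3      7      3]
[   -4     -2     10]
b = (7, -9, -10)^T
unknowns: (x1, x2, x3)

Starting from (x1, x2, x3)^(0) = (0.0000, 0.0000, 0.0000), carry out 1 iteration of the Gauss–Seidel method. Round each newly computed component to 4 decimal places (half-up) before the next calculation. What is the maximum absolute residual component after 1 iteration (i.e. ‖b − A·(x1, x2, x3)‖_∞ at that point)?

Iteration 1:
  x1 = (7 - (2)·0.0000 - (-4)·0.0000) / (10) = 0.7000
  x2 = (-9 - (-3)·0.7000 - (3)·0.0000) / (7) = -0.9857
  x3 = (-10 - (-4)·0.7000 - (-2)·-0.9857) / (10) = -0.9171
Residual b − A·x = (-1.6970, 2.7512, -0.0004); ∞-norm = 2.7512

2.7512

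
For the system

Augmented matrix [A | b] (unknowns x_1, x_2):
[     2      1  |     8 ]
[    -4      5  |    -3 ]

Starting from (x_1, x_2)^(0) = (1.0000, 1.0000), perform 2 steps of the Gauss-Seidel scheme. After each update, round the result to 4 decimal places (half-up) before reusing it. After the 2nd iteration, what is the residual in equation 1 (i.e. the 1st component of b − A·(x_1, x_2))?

Iteration 1:
  x_1 = (8 - (1)·1.0000) / (2) = 3.5000
  x_2 = (-3 - (-4)·3.5000) / (5) = 2.2000
Iteration 2:
  x_1 = (8 - (1)·2.2000) / (2) = 2.9000
  x_2 = (-3 - (-4)·2.9000) / (5) = 1.7200
Residual b − A·x = (0.4800, 0.0000)

0.4800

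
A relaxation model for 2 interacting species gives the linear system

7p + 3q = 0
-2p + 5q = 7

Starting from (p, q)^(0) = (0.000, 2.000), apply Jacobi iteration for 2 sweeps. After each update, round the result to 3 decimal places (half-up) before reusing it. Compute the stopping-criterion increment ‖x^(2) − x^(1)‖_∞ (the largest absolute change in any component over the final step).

0.343

Iteration 1:
  p = (0 - (3)·2.000) / (7) = -0.857
  q = (7 - (-2)·0.000) / (5) = 1.400
Iteration 2:
  p = (0 - (3)·1.400) / (7) = -0.600
  q = (7 - (-2)·-0.857) / (5) = 1.057
Change: (0.257, -0.343) → max |·| = 0.343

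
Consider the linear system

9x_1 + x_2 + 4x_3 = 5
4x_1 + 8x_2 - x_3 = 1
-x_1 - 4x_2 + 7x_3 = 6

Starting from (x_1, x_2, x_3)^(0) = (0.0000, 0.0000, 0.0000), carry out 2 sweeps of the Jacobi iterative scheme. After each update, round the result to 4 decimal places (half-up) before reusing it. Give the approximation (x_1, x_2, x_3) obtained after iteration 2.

(0.1607, -0.0457, 1.0079)

Iteration 1:
  x_1 = (5 - (1)·0.0000 - (4)·0.0000) / (9) = 0.5556
  x_2 = (1 - (4)·0.0000 - (-1)·0.0000) / (8) = 0.1250
  x_3 = (6 - (-1)·0.0000 - (-4)·0.0000) / (7) = 0.8571
Iteration 2:
  x_1 = (5 - (1)·0.1250 - (4)·0.8571) / (9) = 0.1607
  x_2 = (1 - (4)·0.5556 - (-1)·0.8571) / (8) = -0.0457
  x_3 = (6 - (-1)·0.5556 - (-4)·0.1250) / (7) = 1.0079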